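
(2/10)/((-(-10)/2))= 1/25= 0.04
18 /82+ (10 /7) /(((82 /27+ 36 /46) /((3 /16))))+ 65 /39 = 1.96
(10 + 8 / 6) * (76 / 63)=2584 / 189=13.67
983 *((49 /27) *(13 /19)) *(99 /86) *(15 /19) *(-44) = -757666910 /15523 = -48809.31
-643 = -643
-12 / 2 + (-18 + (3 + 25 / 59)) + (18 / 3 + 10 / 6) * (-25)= -37567 / 177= -212.24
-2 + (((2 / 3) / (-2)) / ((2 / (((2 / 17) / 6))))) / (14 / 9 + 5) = -4013 / 2006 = -2.00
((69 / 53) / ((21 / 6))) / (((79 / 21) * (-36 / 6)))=-69 / 4187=-0.02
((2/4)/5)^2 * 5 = 1/20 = 0.05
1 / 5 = 0.20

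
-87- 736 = -823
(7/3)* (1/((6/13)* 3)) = 91/54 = 1.69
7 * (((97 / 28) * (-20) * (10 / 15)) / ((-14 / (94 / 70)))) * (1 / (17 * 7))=4559 / 17493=0.26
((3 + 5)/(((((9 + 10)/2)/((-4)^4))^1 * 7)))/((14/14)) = 4096/133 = 30.80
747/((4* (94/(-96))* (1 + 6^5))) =-0.02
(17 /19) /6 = 17 /114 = 0.15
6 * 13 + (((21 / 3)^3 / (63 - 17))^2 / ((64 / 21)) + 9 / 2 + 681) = 105866853 / 135424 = 781.74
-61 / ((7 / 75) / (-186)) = 121564.29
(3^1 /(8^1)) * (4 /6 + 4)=7 /4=1.75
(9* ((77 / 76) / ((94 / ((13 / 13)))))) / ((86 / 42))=14553 / 307192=0.05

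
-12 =-12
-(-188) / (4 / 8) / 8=47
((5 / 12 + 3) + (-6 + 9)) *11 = 847 / 12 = 70.58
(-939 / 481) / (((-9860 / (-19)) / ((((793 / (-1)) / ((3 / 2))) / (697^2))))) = 362767 / 88616419690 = 0.00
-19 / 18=-1.06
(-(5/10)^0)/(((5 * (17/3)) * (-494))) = 3/41990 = 0.00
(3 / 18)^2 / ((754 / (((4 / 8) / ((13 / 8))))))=1 / 88218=0.00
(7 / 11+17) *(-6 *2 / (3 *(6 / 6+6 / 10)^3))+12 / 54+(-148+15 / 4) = -1021685 / 6336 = -161.25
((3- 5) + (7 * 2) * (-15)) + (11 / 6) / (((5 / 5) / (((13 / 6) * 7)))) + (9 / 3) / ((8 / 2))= -1651 / 9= -183.44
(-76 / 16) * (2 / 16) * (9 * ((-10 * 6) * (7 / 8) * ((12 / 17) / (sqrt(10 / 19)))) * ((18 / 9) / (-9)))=-1197 * sqrt(190) / 272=-60.66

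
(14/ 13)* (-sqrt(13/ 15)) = -14* sqrt(195)/ 195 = -1.00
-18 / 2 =-9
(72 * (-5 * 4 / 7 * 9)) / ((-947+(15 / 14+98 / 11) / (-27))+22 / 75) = 192456000 / 98448583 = 1.95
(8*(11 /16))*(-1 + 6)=55 /2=27.50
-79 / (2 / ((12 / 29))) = -474 / 29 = -16.34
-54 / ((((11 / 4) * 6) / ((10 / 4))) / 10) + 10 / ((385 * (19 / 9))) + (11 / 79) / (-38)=-81.81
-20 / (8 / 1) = -5 / 2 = -2.50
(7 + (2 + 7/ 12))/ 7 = 115/ 84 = 1.37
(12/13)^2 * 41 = 5904/169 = 34.93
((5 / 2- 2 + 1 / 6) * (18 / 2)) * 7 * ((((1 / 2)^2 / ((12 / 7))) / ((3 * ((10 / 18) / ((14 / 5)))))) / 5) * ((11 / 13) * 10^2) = 11319 / 65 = 174.14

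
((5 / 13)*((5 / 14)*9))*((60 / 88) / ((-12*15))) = -0.00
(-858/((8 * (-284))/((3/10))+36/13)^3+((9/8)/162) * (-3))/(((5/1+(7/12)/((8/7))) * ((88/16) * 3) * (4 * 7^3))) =-804319364814041/4816064538110824631094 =-0.00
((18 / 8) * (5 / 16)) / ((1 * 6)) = 15 / 128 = 0.12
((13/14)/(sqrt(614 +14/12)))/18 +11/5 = 13*sqrt(22146)/930132 +11/5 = 2.20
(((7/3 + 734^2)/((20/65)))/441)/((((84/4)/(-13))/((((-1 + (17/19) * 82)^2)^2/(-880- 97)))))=976366236444091796875/14149728204444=69002472.86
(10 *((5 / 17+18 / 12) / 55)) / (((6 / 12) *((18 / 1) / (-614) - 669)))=-18727 / 19204152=-0.00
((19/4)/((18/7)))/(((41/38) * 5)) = 2527/7380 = 0.34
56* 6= 336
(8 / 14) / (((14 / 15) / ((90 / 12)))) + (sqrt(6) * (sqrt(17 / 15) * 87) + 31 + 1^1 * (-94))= 168.46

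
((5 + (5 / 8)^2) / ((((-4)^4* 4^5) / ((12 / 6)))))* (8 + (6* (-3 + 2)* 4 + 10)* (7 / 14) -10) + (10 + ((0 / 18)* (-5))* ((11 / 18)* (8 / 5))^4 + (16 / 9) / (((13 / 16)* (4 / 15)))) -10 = 8.20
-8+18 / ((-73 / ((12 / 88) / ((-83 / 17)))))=-532733 / 66649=-7.99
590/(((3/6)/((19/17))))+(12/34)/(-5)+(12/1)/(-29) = 3249706/2465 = 1318.34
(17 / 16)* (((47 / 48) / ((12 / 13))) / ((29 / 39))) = 135031 / 89088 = 1.52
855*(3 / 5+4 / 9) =893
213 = 213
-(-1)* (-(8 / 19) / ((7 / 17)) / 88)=-17 / 1463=-0.01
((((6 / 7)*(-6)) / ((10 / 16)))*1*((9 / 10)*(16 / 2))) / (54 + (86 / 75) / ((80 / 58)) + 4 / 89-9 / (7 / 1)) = -1.11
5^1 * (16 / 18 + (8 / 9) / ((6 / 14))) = 400 / 27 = 14.81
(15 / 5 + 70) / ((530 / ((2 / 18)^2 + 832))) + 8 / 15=115.13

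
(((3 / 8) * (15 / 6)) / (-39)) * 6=-15 / 104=-0.14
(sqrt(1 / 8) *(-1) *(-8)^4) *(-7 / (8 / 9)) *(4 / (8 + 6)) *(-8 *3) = -55296 *sqrt(2) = -78200.35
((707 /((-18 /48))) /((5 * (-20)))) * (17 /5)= 24038 /375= 64.10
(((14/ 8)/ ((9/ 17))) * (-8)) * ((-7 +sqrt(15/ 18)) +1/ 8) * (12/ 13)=6545/ 39 - 476 * sqrt(30)/ 117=145.54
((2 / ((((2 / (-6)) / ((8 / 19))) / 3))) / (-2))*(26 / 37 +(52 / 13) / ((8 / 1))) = 3204 / 703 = 4.56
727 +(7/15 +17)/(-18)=98014/135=726.03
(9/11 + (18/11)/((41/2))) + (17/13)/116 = 618407/680108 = 0.91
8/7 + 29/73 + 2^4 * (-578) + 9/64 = -9246.32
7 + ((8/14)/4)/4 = 197/28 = 7.04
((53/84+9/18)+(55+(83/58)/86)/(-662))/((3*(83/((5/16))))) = 363304735/276263213184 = 0.00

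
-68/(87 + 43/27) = -459/598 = -0.77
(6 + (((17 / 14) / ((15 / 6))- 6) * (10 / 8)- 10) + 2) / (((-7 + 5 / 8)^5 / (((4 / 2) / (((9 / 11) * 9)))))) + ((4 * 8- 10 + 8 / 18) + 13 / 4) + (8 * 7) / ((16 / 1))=7615112149189 / 260839089756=29.19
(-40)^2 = 1600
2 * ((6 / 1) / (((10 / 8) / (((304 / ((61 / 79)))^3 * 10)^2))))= 3575166501003246147.00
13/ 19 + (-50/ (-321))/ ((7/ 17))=45361/ 42693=1.06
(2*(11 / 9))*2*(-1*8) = -352 / 9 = -39.11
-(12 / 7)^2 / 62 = -72 / 1519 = -0.05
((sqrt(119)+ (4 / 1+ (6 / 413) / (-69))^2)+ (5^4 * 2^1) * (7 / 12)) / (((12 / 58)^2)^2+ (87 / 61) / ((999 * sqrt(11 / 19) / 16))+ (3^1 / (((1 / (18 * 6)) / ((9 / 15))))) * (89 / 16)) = -126807294504192863322742481308800 * sqrt(209) / 95824069940261753758635846874414745291- 1885975399730092780800 * sqrt(24871) / 1061986112070969419464113524291+ 982091194650880714981443060 * sqrt(119) / 1061986112070969419464113524291+ 66032848237517611365612953615157571410 / 95824069940261753758635846874414745291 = 0.70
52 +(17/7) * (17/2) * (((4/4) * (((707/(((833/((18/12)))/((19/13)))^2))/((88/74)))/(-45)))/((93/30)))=115120185471/2213875664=52.00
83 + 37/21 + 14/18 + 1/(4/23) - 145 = -13535/252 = -53.71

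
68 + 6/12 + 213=281.50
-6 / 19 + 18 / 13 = 264 / 247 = 1.07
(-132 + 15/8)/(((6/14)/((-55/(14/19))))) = 362615/16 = 22663.44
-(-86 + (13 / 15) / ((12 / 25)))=3031 / 36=84.19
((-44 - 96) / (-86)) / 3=70 / 129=0.54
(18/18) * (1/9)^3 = 1/729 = 0.00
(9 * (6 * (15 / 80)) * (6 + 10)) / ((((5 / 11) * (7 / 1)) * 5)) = 1782 / 175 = 10.18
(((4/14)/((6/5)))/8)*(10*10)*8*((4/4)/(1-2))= -500/21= -23.81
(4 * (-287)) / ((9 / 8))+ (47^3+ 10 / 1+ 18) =925475 / 9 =102830.56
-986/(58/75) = -1275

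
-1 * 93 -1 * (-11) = -82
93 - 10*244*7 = -16987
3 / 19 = 0.16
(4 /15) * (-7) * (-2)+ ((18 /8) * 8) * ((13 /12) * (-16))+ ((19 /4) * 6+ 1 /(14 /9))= -29308 /105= -279.12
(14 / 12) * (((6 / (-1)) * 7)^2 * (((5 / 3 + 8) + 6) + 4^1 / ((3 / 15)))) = 73402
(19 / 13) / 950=1 / 650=0.00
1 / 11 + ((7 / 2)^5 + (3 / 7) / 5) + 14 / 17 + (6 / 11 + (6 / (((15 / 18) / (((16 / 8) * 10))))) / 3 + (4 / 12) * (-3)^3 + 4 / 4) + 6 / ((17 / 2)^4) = 583189645671 / 1028978720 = 566.77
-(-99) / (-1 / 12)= -1188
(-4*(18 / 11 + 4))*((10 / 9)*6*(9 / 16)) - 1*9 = -1029 / 11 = -93.55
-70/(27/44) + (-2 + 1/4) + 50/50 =-12401/108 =-114.82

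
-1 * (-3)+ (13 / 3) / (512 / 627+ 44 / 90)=77589 / 12278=6.32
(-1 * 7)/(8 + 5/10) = -0.82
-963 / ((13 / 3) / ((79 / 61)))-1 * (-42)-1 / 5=-246.01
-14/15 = -0.93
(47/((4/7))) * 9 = 740.25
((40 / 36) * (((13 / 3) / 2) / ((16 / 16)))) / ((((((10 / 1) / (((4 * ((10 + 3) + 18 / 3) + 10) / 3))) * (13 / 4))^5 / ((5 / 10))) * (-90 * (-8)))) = 4704270176 / 5270307778125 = 0.00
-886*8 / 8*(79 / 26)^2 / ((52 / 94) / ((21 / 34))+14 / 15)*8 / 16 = -13644105405 / 6101576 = -2236.16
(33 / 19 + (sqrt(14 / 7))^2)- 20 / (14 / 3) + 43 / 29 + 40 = 157882 / 3857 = 40.93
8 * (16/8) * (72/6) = 192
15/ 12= 5/ 4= 1.25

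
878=878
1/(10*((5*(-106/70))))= -7/530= -0.01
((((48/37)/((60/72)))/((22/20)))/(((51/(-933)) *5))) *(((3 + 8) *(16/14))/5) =-1433088/110075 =-13.02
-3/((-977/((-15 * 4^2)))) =-720/977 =-0.74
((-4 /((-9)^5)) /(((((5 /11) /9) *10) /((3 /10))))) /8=11 /2187000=0.00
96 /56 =12 /7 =1.71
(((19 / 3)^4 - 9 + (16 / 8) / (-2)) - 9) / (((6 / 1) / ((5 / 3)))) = 441.64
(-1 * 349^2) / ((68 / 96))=-2923224 / 17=-171954.35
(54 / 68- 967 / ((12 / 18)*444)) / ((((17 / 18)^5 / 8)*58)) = -11755947312 / 25899611537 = -0.45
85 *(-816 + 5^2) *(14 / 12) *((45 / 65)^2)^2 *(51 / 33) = -17498110455 / 628342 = -27848.07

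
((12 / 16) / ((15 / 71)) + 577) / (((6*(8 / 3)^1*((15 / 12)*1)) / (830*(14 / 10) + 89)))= 14525361 / 400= 36313.40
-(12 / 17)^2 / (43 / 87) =-12528 / 12427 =-1.01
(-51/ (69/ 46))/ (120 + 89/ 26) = -884/ 3209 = -0.28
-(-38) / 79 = 38 / 79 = 0.48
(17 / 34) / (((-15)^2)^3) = 1 / 22781250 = 0.00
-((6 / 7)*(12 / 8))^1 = -1.29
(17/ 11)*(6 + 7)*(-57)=-12597/ 11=-1145.18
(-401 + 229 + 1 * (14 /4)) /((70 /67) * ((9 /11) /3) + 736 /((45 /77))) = -11176605 /83553428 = -0.13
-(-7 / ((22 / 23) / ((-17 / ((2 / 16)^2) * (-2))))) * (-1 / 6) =-87584 / 33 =-2654.06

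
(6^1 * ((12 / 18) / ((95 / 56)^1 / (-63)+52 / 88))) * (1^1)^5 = 155232 / 21887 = 7.09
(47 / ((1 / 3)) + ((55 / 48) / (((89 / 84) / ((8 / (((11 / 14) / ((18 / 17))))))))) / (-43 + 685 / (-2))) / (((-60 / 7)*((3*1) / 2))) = -127901249 / 11665230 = -10.96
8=8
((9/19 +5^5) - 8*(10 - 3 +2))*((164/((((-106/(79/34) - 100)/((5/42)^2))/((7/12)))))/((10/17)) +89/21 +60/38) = 496561394917/28032372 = 17713.86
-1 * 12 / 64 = -3 / 16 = -0.19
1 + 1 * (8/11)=19/11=1.73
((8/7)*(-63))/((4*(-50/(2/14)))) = 9/175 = 0.05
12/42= 2/7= 0.29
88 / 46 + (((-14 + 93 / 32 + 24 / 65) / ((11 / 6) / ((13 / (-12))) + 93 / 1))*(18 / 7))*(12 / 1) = -6540727 / 3822140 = -1.71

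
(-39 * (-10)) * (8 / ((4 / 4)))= 3120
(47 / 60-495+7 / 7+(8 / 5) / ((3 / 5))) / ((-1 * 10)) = 9811 / 200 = 49.06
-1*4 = -4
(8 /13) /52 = 2 /169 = 0.01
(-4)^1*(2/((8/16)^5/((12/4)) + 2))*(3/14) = -1152/1351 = -0.85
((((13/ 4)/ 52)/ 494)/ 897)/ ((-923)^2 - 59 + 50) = 1/ 6040017384960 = 0.00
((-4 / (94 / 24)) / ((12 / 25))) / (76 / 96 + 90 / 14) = -16800 / 57011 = -0.29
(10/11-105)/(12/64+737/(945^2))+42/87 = -474031928482/858386573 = -552.24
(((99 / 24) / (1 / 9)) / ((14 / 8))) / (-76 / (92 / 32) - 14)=-0.52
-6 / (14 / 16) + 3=-27 / 7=-3.86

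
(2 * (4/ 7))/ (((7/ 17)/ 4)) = 544/ 49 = 11.10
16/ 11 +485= 5351/ 11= 486.45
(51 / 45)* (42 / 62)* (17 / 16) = 2023 / 2480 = 0.82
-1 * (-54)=54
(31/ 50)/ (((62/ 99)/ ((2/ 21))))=33/ 350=0.09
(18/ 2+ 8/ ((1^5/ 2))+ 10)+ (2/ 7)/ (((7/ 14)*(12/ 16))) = 751/ 21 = 35.76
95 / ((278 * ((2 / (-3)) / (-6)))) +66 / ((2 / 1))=10029 / 278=36.08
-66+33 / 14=-63.64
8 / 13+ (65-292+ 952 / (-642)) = -950891 / 4173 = -227.87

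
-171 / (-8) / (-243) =-19 / 216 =-0.09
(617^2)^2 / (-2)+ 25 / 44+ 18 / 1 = -3188330523045 / 44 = -72462057341.93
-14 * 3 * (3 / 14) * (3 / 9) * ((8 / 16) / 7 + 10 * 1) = -423 / 14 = -30.21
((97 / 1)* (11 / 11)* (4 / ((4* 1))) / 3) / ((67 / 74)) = 7178 / 201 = 35.71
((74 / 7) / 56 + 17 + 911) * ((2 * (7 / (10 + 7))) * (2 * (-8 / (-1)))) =1455400 / 119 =12230.25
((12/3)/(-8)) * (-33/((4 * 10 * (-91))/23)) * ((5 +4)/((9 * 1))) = -759/7280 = -0.10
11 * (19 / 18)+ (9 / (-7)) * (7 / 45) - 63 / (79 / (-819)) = 4724863 / 7110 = 664.54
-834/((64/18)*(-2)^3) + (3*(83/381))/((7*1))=3347041/113792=29.41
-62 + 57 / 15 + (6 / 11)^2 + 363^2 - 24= 131687.10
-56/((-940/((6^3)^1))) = 3024/235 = 12.87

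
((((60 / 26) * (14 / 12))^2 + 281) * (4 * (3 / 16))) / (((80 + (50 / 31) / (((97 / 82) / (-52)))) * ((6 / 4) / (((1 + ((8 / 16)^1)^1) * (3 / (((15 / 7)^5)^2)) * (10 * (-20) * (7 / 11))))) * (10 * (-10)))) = 48274124890035919 / 1086286317187500000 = 0.04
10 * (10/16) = 25/4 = 6.25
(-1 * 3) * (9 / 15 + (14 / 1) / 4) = -123 / 10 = -12.30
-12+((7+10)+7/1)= 12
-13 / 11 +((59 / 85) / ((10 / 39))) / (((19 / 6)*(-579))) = -20285486 / 17143225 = -1.18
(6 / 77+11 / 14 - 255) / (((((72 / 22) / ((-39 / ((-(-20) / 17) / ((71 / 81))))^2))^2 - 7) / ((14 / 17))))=1535089798816070027531 / 51343440574603700767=29.90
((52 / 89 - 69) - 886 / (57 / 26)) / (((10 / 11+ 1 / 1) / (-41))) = 1081171927 / 106533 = 10148.70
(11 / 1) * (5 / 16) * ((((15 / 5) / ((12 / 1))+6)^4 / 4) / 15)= 4296875 / 49152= 87.42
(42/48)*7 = 49/8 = 6.12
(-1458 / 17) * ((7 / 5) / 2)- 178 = -20233 / 85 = -238.04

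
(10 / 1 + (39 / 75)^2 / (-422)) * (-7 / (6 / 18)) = -55383951 / 263750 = -209.99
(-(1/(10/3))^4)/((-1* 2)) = 0.00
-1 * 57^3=-185193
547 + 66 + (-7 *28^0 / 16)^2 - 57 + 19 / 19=142641 / 256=557.19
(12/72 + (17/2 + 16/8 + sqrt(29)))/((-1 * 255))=-32/765-sqrt(29)/255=-0.06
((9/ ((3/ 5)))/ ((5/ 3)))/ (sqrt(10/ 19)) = 9 * sqrt(190)/ 10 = 12.41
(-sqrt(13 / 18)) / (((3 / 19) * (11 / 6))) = -19 * sqrt(26) / 33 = -2.94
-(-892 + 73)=819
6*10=60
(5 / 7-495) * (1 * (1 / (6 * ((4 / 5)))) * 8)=-17300 / 21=-823.81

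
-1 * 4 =-4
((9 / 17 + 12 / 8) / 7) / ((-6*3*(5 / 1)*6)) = -23 / 42840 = -0.00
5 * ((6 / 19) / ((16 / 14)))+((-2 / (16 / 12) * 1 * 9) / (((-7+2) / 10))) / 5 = 6.78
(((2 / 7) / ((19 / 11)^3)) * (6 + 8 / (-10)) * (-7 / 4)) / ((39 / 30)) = -2662 / 6859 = -0.39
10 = 10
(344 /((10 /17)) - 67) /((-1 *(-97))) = 2589 /485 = 5.34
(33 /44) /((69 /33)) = 33 /92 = 0.36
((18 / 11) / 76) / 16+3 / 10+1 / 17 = 204749 / 568480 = 0.36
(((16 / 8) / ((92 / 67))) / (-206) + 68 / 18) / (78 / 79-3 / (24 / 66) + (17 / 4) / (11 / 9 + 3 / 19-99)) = -424083979007 / 821713216248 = -0.52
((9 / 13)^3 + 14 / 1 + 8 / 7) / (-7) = -2.21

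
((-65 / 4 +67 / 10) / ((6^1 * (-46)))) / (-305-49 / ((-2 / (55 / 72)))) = -573 / 4740875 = -0.00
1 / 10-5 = -49 / 10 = -4.90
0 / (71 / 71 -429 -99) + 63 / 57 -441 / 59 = -7140 / 1121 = -6.37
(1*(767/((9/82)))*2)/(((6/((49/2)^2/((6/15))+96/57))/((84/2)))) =16755559093/114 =146978588.54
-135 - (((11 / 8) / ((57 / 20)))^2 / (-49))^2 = -54745119296785 / 405519334416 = -135.00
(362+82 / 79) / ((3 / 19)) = 181640 / 79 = 2299.24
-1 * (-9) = 9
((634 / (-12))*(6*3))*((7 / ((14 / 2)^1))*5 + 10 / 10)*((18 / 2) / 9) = -5706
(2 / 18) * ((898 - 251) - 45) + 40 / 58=17638 / 261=67.58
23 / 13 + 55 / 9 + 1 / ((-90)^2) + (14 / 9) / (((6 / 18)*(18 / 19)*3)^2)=9110867 / 947700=9.61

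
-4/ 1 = -4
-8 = -8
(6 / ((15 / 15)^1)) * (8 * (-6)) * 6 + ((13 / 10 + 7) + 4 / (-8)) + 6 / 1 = -8571 / 5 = -1714.20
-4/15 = -0.27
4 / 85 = 0.05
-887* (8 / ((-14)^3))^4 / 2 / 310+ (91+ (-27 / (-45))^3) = 19569476226537273 / 214539951615500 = 91.22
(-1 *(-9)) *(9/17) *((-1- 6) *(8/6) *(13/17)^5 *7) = -1964882556/24137569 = -81.40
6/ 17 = 0.35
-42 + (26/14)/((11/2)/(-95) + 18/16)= -228554/5677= -40.26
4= 4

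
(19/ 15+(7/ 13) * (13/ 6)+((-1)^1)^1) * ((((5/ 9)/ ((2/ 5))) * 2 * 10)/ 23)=1075/ 621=1.73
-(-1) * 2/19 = 2/19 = 0.11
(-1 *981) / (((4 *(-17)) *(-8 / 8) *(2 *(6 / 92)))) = -7521 / 68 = -110.60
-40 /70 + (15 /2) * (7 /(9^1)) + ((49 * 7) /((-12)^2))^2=1587319 /145152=10.94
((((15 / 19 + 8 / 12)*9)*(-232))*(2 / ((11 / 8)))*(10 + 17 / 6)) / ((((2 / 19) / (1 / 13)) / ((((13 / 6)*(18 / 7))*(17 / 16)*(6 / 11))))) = -1473084 / 11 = -133916.73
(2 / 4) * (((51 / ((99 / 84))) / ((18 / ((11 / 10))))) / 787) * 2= 119 / 35415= 0.00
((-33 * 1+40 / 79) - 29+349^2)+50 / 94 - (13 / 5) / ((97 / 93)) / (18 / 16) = 657678237998 / 5402415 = 121737.82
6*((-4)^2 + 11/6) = 107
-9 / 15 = -3 / 5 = -0.60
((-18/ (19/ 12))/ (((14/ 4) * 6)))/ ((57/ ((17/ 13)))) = -408/ 32851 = -0.01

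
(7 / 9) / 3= 7 / 27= 0.26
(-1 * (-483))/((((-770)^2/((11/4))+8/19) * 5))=9177/20482040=0.00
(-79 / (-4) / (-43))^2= 6241 / 29584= 0.21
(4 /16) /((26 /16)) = 2 /13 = 0.15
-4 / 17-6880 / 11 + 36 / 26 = -1517686 / 2431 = -624.31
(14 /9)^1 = 14 /9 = 1.56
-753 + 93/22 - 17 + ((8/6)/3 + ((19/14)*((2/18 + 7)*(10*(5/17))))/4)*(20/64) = -11991743/15708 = -763.42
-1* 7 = -7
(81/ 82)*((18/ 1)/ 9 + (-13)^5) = -30074571/ 82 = -366763.06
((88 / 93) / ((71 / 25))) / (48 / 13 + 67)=28600 / 6068157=0.00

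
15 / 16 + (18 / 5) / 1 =363 / 80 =4.54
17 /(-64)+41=2607 /64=40.73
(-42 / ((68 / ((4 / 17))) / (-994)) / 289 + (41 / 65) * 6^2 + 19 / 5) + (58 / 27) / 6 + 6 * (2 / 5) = 29.77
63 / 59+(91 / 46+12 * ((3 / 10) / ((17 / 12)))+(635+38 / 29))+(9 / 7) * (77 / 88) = 17207309929 / 26760040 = 643.02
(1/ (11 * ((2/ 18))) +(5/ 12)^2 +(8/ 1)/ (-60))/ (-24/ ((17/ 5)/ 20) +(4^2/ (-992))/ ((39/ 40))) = -0.01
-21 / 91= -3 / 13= -0.23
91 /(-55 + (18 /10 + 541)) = 455 /2439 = 0.19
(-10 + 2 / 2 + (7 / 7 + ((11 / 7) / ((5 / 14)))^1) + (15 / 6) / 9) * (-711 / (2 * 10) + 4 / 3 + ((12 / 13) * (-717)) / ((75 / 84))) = 69560947 / 27000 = 2576.33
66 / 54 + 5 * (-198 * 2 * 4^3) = -1140469 / 9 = -126718.78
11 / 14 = 0.79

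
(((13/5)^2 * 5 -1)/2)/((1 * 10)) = 1.64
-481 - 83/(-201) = -96598/201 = -480.59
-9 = -9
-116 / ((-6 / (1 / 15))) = 58 / 45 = 1.29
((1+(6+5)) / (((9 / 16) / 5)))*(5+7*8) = 19520 / 3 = 6506.67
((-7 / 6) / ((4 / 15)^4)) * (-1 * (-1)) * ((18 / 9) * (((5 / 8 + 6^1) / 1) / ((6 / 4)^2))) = -695625 / 512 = -1358.64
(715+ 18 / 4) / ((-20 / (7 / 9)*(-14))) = 1439 / 720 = 2.00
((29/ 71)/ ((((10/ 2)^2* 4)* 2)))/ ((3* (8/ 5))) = 29/ 68160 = 0.00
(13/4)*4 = 13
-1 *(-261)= 261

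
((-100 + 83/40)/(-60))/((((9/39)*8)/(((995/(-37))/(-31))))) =0.77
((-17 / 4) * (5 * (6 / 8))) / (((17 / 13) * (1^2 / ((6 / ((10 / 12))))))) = -351 / 4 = -87.75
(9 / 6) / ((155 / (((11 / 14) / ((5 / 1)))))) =33 / 21700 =0.00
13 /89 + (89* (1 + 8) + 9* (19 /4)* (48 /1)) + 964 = 339726 /89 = 3817.15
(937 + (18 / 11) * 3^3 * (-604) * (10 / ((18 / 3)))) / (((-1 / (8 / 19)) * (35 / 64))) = 1843712 / 55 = 33522.04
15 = 15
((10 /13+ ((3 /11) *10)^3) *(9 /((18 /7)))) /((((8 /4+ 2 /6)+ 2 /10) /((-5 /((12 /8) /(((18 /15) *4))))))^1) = -153010200 /328757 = -465.42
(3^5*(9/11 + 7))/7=20898/77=271.40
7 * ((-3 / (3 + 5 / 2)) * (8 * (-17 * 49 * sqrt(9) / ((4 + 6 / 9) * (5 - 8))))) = -59976 / 11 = -5452.36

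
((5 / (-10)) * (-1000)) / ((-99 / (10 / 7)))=-5000 / 693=-7.22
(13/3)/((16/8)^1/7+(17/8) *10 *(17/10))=728/6117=0.12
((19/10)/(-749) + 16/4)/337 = 29941/2524130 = 0.01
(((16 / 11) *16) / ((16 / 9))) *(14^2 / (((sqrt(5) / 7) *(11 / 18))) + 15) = 13340.10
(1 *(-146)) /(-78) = 73 /39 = 1.87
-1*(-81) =81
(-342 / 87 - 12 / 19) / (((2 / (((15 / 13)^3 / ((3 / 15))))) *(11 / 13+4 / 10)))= -1309375 / 93119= -14.06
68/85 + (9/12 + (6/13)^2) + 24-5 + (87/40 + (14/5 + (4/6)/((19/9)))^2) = 398341937/12201800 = 32.65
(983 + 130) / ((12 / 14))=2597 / 2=1298.50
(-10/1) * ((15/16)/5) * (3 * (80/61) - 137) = 121755/488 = 249.50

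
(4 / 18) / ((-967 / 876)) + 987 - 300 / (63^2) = 1262355323 / 1279341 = 986.72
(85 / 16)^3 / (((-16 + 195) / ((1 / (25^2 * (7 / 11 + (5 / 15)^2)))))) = 486387 / 271278080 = 0.00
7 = 7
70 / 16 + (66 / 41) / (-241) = 345307 / 79048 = 4.37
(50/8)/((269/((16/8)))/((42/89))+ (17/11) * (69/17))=0.02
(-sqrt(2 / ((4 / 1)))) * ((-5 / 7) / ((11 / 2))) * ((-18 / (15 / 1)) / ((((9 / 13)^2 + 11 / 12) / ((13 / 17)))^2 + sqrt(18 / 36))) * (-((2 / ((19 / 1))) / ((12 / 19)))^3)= -13419697030549056 / 394491447372776417741 + 44719576971721444 * sqrt(2) / 394491447372776417741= 0.00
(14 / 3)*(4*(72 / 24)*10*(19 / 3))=10640 / 3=3546.67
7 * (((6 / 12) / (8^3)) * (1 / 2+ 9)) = 133 / 2048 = 0.06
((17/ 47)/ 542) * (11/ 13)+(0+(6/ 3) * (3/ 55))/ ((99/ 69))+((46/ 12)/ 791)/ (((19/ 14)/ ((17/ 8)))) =434558480923/ 5161894949640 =0.08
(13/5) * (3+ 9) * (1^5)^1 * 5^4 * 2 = 39000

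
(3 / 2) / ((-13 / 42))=-4.85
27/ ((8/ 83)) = 2241/ 8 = 280.12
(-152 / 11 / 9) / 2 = -76 / 99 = -0.77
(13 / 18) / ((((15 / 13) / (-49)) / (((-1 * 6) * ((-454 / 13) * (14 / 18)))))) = -2024386 / 405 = -4998.48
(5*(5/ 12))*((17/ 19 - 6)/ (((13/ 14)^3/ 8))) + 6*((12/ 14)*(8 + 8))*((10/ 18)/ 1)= -53085520/ 876603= -60.56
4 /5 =0.80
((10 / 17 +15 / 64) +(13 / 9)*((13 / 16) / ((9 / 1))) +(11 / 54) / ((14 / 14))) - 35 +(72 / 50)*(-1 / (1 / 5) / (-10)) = -72977221 / 2203200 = -33.12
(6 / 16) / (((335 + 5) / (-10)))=-3 / 272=-0.01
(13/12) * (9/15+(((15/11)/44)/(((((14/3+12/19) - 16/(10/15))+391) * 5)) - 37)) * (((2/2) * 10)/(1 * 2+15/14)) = -170107627963/1324954356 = -128.39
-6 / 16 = -3 / 8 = -0.38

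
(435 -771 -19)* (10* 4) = -14200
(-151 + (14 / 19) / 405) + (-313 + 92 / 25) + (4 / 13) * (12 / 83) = -19108043818 / 41514525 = -460.27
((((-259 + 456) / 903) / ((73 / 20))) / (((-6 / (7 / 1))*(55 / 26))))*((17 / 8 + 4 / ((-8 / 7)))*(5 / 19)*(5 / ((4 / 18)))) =64025 / 238564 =0.27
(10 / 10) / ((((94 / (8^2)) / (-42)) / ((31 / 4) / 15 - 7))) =43568 / 235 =185.40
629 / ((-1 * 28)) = -629 / 28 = -22.46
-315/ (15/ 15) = -315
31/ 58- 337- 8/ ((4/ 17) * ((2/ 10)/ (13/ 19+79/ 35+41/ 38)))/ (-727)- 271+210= -2223745481/ 5608078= -396.53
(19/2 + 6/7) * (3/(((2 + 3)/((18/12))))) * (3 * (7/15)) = 261/20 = 13.05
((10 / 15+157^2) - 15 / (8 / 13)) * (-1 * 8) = -591007 / 3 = -197002.33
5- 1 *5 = 0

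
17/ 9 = 1.89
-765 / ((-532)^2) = -765 / 283024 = -0.00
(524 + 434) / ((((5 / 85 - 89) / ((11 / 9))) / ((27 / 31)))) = -89573 / 7812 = -11.47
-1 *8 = -8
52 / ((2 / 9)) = 234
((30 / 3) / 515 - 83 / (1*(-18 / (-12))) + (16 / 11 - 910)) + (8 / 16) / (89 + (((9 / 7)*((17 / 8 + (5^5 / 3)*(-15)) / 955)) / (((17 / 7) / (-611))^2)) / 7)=-963.86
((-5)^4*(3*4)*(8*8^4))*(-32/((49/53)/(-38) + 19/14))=-11087118336000/1879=-5900541956.36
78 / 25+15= 453 / 25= 18.12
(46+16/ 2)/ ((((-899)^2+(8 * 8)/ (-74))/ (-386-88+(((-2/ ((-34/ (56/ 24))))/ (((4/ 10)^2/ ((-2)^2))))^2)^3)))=1508287237998374/ 19488478541106015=0.08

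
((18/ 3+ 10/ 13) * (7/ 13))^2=379456/ 28561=13.29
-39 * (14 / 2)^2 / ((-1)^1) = 1911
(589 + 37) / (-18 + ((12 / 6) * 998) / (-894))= -139911 / 4522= -30.94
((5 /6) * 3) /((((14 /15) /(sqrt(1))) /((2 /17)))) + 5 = 1265 /238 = 5.32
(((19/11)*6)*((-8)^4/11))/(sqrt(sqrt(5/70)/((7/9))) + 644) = -28467797557248*2^(3/4)*7^(1/4)/14277525860456375 - 12607488*2^(1/4)*7^(3/4)/14277525860456375 + 18944851968*sqrt(14)/14277525860456375 + 85555220925382656/14277525860456375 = 5.99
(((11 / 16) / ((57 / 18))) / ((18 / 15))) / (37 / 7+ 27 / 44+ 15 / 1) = 4235 / 489212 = 0.01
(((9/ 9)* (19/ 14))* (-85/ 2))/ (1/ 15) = -24225/ 28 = -865.18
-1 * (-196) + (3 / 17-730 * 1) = -9075 / 17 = -533.82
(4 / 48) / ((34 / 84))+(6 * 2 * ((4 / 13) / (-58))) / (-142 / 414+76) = 41160467 / 200742698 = 0.21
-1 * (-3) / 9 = 0.33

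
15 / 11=1.36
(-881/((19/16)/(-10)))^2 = 19869721600/361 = 55040780.06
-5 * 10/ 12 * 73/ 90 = -365/ 108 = -3.38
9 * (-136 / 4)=-306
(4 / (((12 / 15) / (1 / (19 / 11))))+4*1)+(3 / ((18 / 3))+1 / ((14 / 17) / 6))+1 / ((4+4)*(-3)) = 46727 / 3192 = 14.64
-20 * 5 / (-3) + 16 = 148 / 3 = 49.33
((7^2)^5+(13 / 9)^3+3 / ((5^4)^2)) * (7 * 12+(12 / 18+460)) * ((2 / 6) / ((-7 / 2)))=-262875441832204022116 / 17940234375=-14652843231.44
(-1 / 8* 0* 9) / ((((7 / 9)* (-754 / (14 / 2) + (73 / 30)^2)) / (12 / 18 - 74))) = 0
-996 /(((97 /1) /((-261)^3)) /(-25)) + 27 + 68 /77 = -34088790443041 /7469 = -4564036744.28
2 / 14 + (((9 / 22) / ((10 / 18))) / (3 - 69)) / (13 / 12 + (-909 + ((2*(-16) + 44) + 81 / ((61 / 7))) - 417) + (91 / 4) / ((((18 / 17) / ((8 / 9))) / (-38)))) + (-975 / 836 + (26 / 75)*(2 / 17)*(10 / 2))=-539528761369637 / 658376413616460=-0.82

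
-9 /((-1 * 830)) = 9 /830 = 0.01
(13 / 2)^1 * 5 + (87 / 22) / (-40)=28513 / 880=32.40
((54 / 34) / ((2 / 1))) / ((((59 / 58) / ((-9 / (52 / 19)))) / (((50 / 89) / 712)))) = -3347325 / 1652510704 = -0.00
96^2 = 9216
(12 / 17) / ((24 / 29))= 29 / 34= 0.85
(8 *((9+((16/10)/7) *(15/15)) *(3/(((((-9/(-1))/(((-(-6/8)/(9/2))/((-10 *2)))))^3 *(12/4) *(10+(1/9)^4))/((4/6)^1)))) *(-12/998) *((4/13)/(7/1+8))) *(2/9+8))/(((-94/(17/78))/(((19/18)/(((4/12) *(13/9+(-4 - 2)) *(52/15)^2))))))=3860173/3632644128290250528000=0.00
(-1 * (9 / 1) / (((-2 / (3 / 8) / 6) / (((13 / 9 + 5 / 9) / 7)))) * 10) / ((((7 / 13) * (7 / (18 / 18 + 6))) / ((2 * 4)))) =21060 / 49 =429.80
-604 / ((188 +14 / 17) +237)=-10268 / 7239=-1.42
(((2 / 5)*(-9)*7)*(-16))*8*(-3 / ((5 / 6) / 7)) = -2032128 / 25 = -81285.12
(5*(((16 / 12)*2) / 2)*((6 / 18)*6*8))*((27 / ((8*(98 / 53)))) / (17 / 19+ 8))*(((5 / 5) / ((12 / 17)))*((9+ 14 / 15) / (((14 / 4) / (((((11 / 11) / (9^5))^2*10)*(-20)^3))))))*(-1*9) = 408116960000 / 22457603485863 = 0.02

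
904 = 904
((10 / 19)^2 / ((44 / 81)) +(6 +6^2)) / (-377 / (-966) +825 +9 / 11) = 163067562 / 3169324051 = 0.05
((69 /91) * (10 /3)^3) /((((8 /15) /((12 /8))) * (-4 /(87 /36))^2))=12089375 /419328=28.83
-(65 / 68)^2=-4225 / 4624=-0.91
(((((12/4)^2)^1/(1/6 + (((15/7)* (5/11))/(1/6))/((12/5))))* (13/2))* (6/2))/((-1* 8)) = -81081/9616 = -8.43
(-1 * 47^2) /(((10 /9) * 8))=-19881 /80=-248.51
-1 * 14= -14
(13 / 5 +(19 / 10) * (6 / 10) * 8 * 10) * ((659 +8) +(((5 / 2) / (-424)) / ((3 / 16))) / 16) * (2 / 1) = 795819367 / 6360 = 125128.83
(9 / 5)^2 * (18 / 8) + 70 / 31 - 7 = 7899 / 3100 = 2.55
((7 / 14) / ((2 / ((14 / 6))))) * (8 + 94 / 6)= 497 / 36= 13.81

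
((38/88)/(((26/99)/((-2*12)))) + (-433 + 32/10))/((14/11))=-167761/455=-368.71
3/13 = 0.23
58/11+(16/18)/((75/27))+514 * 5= 708288/275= 2575.59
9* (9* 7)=567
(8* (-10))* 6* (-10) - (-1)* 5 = 4805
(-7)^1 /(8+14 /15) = -105 /134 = -0.78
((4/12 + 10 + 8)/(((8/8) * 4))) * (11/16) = 605/192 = 3.15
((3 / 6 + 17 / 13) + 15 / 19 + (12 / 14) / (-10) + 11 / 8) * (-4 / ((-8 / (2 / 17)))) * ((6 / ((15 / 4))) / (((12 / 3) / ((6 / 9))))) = 0.06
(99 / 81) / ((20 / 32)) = 1.96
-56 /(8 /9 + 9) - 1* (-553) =48713 /89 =547.34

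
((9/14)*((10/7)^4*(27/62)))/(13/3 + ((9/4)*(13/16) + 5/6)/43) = 5015520000/18906143879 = 0.27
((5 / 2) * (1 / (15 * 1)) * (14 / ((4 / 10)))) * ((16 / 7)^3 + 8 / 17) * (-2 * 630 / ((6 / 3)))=-45615.13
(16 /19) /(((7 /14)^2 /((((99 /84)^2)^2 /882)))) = 131769 /17882648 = 0.01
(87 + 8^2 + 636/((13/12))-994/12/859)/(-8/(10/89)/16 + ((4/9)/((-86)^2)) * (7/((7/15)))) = -914259664810/5511841361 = -165.87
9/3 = 3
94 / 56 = 47 / 28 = 1.68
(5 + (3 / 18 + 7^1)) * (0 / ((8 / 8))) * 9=0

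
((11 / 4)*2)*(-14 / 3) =-77 / 3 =-25.67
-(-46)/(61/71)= 53.54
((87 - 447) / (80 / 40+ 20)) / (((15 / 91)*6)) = -182 / 11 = -16.55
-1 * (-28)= 28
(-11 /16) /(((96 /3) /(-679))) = 7469 /512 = 14.59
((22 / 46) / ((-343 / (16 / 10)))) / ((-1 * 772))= 22 / 7612885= 0.00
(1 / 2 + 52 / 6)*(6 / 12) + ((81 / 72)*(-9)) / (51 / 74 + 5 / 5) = -529 / 375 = -1.41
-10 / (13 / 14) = -140 / 13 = -10.77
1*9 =9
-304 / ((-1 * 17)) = 304 / 17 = 17.88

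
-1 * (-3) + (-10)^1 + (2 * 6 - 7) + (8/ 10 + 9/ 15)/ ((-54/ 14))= -319/ 135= -2.36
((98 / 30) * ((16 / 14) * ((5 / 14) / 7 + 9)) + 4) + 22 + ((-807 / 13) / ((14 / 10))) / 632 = 51519523 / 862680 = 59.72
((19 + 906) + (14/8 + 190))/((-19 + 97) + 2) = 4467/320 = 13.96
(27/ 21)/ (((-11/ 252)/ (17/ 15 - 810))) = 119124/ 5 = 23824.80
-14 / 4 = -7 / 2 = -3.50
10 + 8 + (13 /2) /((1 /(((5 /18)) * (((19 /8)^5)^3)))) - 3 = 986792256502789858715 /1266637395197952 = 779064.52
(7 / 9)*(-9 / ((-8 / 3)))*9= 189 / 8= 23.62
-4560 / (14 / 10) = -22800 / 7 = -3257.14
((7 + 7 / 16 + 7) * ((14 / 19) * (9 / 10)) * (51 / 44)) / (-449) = -67473 / 2729920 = -0.02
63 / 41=1.54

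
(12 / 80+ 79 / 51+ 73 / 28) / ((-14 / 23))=-353579 / 49980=-7.07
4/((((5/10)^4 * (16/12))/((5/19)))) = 240/19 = 12.63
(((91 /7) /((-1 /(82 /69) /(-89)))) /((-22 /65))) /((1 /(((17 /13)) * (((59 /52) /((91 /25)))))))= -457493375 /276276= -1655.93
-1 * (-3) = 3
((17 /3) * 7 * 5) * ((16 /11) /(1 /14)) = 133280 /33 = 4038.79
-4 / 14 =-2 / 7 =-0.29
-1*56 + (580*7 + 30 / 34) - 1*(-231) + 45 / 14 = 1008905 / 238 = 4239.10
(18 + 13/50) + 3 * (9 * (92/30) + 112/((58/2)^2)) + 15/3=4476623/42050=106.46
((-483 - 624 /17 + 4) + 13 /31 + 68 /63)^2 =291459739684864 /1102306401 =264409.01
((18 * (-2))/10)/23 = -18/115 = -0.16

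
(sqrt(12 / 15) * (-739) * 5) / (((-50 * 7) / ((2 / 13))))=1478 * sqrt(5) / 2275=1.45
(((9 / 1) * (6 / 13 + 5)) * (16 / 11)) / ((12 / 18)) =15336 / 143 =107.24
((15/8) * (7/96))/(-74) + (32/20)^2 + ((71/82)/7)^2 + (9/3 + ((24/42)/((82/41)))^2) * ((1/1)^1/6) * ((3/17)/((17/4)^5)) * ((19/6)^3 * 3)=3123052276224414587/1210635723300595200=2.58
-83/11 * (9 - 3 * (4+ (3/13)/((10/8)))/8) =-56.07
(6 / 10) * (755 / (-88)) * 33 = -169.88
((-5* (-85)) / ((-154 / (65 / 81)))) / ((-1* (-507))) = -2125 / 486486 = -0.00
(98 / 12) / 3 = 2.72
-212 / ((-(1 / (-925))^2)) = 181392500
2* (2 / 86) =2 / 43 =0.05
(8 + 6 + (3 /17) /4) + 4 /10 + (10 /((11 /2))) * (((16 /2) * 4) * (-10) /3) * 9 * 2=-13001979 /3740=-3476.46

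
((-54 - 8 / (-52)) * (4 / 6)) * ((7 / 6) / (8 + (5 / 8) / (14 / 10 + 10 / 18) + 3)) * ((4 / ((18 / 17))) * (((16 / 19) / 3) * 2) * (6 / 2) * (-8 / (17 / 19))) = 1766195200 / 8391357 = 210.48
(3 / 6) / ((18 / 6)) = 1 / 6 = 0.17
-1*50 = -50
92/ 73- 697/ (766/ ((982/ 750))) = 1444429/ 20969250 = 0.07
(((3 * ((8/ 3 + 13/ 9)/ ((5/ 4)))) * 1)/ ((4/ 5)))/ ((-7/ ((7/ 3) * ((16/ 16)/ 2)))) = -37/ 18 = -2.06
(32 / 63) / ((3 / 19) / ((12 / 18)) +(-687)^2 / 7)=1216 / 161413965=0.00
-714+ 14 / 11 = -7840 / 11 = -712.73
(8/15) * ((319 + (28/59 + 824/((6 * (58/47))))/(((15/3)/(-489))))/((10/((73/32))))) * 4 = -2208975547/427750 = -5164.17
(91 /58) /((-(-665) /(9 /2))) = 117 /11020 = 0.01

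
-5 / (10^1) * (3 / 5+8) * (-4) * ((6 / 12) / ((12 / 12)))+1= 48 / 5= 9.60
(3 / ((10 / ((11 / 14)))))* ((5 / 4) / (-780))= -0.00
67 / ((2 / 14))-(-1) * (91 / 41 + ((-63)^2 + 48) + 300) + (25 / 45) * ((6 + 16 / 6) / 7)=4788.91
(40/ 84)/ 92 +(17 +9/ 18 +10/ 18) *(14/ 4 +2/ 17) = 715165/ 10948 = 65.32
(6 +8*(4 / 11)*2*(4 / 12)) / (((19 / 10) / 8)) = 20960 / 627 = 33.43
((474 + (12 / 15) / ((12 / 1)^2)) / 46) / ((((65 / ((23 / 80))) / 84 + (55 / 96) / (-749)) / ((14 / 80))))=222667 / 332250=0.67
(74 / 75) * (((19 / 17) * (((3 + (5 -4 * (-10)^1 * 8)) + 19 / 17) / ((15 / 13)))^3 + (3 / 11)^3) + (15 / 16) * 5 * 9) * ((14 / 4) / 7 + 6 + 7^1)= 345477206.57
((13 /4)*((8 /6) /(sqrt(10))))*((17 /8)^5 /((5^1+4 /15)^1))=18458141*sqrt(10) /5177344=11.27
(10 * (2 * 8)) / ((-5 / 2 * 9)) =-64 / 9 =-7.11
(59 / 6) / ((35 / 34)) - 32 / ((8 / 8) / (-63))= 212683 / 105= 2025.55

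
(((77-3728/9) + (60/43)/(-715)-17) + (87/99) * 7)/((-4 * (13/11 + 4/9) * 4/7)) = 19262689/205712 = 93.64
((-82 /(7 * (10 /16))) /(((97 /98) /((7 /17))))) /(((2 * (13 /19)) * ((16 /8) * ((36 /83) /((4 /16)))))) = -3168193 /1929330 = -1.64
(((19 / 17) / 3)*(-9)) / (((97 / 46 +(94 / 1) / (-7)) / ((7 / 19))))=2254 / 20655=0.11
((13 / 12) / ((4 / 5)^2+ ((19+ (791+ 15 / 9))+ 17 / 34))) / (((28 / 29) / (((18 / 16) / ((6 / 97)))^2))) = 798118425 / 1747859456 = 0.46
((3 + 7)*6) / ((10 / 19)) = 114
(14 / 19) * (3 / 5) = 42 / 95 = 0.44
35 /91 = 5 /13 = 0.38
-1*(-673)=673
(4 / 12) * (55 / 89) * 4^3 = 13.18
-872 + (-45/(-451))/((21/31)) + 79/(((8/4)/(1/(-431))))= -2372851821/2721334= -871.94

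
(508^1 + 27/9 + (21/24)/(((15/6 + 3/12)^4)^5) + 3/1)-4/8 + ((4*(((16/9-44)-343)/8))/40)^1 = 246396703894727593375392733/484379996351443206624720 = 508.68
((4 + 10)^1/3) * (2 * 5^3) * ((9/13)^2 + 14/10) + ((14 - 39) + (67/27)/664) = 2167.51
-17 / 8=-2.12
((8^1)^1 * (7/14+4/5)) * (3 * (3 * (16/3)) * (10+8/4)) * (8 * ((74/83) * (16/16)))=17731584/415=42726.71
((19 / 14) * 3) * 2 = 57 / 7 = 8.14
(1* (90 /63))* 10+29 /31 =3303 /217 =15.22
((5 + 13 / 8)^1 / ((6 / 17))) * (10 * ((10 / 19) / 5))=4505 / 228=19.76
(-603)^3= -219256227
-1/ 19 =-0.05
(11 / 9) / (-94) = -11 / 846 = -0.01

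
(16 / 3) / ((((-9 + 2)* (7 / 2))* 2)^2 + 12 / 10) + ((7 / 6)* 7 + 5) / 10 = 316823 / 240220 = 1.32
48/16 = 3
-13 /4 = -3.25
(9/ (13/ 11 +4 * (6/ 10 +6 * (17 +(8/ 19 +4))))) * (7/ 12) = 21945/ 2163932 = 0.01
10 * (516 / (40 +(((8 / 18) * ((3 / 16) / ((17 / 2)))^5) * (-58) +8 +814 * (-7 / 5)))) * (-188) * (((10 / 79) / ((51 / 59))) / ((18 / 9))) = 163167609143296000 / 2507639935178789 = 65.07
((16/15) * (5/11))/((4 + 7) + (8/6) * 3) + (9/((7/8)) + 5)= 15.32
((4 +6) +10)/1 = 20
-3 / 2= -1.50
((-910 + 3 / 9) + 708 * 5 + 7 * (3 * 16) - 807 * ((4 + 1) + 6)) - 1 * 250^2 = -205232 / 3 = -68410.67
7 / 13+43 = 566 / 13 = 43.54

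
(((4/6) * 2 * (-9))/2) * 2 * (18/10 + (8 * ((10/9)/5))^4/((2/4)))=-2857636/10935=-261.33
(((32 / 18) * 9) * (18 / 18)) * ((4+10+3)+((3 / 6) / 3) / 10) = 4084 / 15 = 272.27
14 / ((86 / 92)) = 644 / 43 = 14.98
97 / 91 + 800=72897 / 91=801.07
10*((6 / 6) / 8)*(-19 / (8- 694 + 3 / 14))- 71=-1362677 / 19202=-70.97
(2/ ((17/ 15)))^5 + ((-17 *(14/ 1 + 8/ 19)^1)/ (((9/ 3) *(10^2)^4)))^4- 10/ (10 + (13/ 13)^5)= 16698368426133937500000000459531457035244994587/ 1030425818940168750000000000000000000000000000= 16.21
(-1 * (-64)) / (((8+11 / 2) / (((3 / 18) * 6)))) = 128 / 27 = 4.74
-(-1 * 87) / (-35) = -87 / 35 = -2.49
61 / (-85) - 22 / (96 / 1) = -3863 / 4080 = -0.95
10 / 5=2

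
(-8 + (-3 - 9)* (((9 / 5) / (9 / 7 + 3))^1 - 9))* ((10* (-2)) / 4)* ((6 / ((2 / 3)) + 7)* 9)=-341856 / 5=-68371.20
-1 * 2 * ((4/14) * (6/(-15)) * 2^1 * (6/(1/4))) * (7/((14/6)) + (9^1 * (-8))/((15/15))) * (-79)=2093184/35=59805.26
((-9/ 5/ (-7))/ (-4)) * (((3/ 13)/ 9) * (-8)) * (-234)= -108/ 35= -3.09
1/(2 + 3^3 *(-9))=-1/241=-0.00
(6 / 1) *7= 42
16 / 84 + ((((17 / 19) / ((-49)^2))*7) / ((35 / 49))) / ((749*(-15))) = 3320561 / 17432975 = 0.19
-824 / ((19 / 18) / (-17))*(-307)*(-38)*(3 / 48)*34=328984884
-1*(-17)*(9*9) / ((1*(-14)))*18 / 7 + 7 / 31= -383840 / 1519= -252.69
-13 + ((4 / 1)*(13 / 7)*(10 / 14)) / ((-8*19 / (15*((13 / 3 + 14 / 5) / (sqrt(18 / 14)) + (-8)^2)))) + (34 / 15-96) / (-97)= -61696879 / 1354605-6955*sqrt(7) / 5586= -48.84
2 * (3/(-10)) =-3/5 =-0.60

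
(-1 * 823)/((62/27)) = -22221/62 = -358.40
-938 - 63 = -1001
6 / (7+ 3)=3 / 5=0.60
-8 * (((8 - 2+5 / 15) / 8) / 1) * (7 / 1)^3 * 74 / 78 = -241129 / 117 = -2060.93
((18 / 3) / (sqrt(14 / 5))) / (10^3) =3 * sqrt(70) / 7000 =0.00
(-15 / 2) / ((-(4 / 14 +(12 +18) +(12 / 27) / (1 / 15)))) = 315 / 1552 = 0.20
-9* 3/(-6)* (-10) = -45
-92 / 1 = -92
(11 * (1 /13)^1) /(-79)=-11 /1027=-0.01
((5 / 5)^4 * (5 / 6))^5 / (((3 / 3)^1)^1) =0.40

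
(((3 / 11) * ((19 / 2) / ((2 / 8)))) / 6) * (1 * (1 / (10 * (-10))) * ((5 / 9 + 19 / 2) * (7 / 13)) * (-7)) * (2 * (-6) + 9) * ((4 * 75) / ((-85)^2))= -168511 / 2066350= -0.08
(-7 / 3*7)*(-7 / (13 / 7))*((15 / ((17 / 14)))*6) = 4562.99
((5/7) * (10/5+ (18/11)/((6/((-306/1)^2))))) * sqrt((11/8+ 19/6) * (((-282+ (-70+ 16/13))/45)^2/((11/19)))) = 8211800 * sqrt(136686)/7623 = 398267.13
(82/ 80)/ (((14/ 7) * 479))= 41/ 38320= 0.00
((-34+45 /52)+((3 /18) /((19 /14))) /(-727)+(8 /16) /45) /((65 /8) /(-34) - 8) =72803334836 /18108635805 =4.02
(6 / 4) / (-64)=-3 / 128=-0.02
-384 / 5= -76.80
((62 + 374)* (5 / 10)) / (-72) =-3.03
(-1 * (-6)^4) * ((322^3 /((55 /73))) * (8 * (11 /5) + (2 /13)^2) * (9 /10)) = -211670832588638976 /232375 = -910901915389.52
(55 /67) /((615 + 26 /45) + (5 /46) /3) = 113850 /85379507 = 0.00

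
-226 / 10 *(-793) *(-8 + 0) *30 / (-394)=2150616 / 197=10916.83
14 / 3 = 4.67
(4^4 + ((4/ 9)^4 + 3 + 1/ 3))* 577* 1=149657.85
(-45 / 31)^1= -1.45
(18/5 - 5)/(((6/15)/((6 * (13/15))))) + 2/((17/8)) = -1467/85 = -17.26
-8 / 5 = -1.60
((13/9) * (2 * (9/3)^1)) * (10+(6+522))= 13988/3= 4662.67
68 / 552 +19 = 2639 / 138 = 19.12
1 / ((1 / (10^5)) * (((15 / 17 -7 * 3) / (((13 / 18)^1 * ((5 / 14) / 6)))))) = -6906250 / 32319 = -213.69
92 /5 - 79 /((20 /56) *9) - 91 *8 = -33038 /45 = -734.18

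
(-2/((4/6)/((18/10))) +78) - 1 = 358/5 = 71.60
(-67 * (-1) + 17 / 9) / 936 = 155 / 2106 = 0.07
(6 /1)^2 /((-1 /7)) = -252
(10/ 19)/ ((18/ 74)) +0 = 370/ 171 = 2.16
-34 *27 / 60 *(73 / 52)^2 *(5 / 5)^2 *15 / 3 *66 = -26906121 / 2704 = -9950.49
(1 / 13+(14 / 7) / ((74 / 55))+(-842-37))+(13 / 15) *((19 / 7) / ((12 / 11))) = -530472343 / 606060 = -875.28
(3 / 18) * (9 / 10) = 3 / 20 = 0.15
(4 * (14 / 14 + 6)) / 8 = 7 / 2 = 3.50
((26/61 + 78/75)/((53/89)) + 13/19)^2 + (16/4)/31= 733168518834131/73107228874375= 10.03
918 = 918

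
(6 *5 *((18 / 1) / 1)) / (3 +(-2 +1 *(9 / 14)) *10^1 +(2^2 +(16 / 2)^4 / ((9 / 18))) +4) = 1890 / 28663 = 0.07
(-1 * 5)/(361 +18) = -5/379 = -0.01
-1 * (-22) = 22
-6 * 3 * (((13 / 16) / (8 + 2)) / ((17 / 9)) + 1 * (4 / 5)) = -20637 / 1360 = -15.17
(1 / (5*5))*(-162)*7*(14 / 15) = -5292 / 125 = -42.34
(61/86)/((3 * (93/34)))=1037/11997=0.09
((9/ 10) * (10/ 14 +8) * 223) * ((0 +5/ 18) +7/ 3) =639341/ 140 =4566.72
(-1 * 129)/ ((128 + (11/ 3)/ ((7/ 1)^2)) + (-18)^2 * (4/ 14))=-18963/ 32435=-0.58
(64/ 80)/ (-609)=-4/ 3045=-0.00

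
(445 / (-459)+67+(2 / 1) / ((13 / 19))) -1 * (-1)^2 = 405479 / 5967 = 67.95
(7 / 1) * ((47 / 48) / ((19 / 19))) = 329 / 48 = 6.85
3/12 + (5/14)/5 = 9/28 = 0.32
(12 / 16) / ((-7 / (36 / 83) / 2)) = -0.09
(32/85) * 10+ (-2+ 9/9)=47/17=2.76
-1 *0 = 0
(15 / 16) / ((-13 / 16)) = -15 / 13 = -1.15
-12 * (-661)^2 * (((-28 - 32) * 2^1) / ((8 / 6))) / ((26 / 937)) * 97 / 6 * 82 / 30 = 9768982941174 / 13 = 751460226244.15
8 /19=0.42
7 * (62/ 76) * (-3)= -651/ 38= -17.13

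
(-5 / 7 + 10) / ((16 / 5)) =325 / 112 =2.90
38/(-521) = -38/521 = -0.07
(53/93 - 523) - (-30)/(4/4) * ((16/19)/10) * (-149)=-1588270/1767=-898.85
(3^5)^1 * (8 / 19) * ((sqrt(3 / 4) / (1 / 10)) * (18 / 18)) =9720 * sqrt(3) / 19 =886.08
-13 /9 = -1.44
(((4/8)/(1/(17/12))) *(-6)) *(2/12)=-17/24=-0.71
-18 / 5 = -3.60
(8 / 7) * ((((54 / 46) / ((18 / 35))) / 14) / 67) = 30 / 10787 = 0.00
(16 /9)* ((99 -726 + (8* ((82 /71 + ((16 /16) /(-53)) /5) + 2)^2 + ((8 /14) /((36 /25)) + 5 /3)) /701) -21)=-1151.79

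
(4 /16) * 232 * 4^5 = 59392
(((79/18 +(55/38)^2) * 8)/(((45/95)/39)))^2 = 4799771142244/263169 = 18238360.68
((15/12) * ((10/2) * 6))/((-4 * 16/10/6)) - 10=-1445/32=-45.16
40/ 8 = 5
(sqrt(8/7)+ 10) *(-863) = -8630 -1726 *sqrt(14)/7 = -9552.59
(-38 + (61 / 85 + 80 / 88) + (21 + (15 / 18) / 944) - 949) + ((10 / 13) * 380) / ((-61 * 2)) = -4060041420053 / 4199601120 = -966.77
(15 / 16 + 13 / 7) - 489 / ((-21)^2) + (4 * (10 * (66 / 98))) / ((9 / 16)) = 116605 / 2352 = 49.58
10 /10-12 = -11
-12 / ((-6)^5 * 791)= 1 / 512568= 0.00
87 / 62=1.40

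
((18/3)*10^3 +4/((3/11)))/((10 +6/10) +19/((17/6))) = 1533740/4413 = 347.55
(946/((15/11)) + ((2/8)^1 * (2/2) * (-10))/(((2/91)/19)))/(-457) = 3.21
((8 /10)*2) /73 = 8 /365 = 0.02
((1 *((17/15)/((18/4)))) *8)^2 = 73984/18225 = 4.06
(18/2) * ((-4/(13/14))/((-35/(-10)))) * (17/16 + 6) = -1017/13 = -78.23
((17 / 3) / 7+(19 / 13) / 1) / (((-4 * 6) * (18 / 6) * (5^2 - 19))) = -155 / 29484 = -0.01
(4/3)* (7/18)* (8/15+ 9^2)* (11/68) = 6.84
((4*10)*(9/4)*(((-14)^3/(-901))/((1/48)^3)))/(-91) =-3901685760/11713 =-333107.30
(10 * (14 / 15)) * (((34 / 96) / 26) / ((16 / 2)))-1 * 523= -3916105 / 7488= -522.98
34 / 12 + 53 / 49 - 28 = -24.09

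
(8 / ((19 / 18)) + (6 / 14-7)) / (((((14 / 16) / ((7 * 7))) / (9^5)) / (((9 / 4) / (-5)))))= -142426188 / 95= -1499223.03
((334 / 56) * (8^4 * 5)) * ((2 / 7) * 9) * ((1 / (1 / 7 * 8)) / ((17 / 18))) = 34629120 / 119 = 291001.01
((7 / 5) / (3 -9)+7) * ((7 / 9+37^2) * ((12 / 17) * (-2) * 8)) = -80082688 / 765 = -104683.25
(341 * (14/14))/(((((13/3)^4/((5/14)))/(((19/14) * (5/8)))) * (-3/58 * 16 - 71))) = -0.00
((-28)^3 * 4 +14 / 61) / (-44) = 243467 / 122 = 1995.63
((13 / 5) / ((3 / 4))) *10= 104 / 3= 34.67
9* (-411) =-3699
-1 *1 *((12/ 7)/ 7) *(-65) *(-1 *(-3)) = 2340/ 49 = 47.76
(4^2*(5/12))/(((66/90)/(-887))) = -88700/11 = -8063.64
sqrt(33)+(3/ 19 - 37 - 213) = -4747/ 19+sqrt(33) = -244.10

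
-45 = -45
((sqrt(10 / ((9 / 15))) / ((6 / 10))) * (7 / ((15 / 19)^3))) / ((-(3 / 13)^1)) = -624169 * sqrt(6) / 3645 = -419.45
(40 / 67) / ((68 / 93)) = 930 / 1139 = 0.82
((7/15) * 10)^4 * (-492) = -6300224/27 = -233341.63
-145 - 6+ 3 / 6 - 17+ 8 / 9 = -2999 / 18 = -166.61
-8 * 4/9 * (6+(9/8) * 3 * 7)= -316/3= -105.33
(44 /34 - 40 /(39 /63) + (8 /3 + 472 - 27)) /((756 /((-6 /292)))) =-36403 /3484728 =-0.01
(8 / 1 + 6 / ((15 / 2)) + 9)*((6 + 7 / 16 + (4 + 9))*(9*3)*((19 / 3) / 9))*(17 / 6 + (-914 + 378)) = -1682357299 / 480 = -3504911.04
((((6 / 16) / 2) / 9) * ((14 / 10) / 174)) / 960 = 7 / 40089600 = 0.00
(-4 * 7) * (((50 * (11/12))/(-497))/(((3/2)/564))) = 206800/213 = 970.89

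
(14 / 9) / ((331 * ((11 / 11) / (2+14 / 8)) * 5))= 7 / 1986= 0.00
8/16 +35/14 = 3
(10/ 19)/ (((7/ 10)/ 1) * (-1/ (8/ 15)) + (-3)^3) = -160/ 8607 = -0.02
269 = 269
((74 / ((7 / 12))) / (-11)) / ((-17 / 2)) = 1776 / 1309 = 1.36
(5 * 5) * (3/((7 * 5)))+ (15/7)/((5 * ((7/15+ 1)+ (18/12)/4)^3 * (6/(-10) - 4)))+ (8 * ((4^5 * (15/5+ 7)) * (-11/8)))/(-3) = 195758194875575/5213434863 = 37548.79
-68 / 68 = -1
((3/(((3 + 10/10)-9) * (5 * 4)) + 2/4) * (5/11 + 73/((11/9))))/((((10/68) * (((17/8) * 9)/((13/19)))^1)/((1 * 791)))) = 1279781048/235125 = 5442.98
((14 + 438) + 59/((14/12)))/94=1759/329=5.35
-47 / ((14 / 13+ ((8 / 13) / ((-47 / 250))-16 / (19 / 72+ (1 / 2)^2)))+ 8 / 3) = 3187587 / 2079722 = 1.53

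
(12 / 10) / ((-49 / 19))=-114 / 245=-0.47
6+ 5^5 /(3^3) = 3287 /27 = 121.74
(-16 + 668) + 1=653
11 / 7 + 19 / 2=155 / 14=11.07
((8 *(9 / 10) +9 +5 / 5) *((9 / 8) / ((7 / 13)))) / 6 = 1677 / 280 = 5.99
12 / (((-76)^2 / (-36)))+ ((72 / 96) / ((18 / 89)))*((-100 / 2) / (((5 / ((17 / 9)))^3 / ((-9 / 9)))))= 156668797 / 15790140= 9.92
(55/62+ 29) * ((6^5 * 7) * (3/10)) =75646872/155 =488044.34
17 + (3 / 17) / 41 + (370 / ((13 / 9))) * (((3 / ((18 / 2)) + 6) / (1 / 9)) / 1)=132451646 / 9061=14617.77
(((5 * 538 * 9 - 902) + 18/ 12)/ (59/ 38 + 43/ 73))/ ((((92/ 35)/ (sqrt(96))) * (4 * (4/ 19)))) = 42999267745 * sqrt(6)/ 2186288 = 48175.84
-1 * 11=-11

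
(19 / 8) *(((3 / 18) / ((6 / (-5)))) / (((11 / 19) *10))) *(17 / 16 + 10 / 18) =-84113 / 912384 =-0.09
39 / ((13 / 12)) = 36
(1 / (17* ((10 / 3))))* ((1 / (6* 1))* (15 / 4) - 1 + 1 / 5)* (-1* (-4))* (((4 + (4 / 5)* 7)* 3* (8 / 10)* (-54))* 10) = 326592 / 2125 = 153.69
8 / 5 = 1.60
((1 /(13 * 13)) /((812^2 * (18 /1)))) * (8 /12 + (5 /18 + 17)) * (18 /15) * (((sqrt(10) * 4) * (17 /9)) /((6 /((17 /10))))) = 93347 * sqrt(10) /4061592007200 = 0.00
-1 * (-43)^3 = 79507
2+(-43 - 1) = -42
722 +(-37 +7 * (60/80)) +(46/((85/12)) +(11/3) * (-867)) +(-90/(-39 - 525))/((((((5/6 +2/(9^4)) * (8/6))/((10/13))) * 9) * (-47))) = -265119823392571/106805989420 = -2482.26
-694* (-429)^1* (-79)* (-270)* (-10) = -63504955800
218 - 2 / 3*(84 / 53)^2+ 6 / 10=3046717 / 14045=216.93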